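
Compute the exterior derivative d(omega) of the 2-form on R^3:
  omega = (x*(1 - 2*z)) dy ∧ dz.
d(omega) = (1 - 2*z) dx ∧ dy ∧ dz

For a 2-form omega = sum_{i<j} g_{ij} dx_i ∧ dx_j, the exterior derivative is
  d(omega) = sum_{i<j} d(g_{ij}) ∧ dx_i ∧ dx_j = sum_{i<j, k} (∂g_{ij}/∂x_k) dx_k ∧ dx_i ∧ dx_j.
Expand each term, using dx_k ∧ dx_i ∧ dx_j = sgn(permutation) dx_{(a)} ∧ dx_{(b)} ∧ dx_{(c)} with (a < b < c) sorted:
  d(x*(1 - 2*z)) includes (∂/∂x)(x*(1 - 2*z)) dx = (1 - 2*z) dx, which multiplied by dy ∧ dz gives (1 - 2*z) dx ∧ dy ∧ dz
Collecting like 3-forms: d(omega) = (1 - 2*z) dx ∧ dy ∧ dz.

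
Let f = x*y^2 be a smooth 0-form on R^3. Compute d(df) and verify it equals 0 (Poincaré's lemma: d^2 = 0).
d(df) = 0

Step 1: df = sum_i (∂f/∂x_i) dx_i = (y^2) dx + (2*x*y) dy + (0) dz.
Step 2: Apply d again. Using the 1-form formula, the coefficient of dx ∧ dy in d(df) is ∂^2 f/∂x ∂y - ∂^2 f/∂y ∂x = (2*y) - (2*y) = 0 (equality of mixed partials for smooth f).
Similarly for dx ∧ dz and dy ∧ dz — all coefficients vanish. So d(df) = 0.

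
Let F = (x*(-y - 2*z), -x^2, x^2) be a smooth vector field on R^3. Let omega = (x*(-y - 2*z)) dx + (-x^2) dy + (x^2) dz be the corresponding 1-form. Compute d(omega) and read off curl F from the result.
d(omega) = (0) dy ∧ dz + (-4*x) dz ∧ dx + (-x) dx ∧ dy; curl F = (0, -4*x, -x)

d omega = sum_{i<j} (∂f_j/∂x_i - ∂f_i/∂x_j) dx_i ∧ dx_j. Under the identification (dy ∧ dz, dz ∧ dx, dx ∧ dy) ↔ (e_x, e_y, e_z), the coefficients are exactly the components of curl F. Compute:
  ∂R/∂y - ∂Q/∂z = (0) - (0) = 0
  ∂P/∂z - ∂R/∂x = (-2*x) - (2*x) = -4*x
  ∂Q/∂x - ∂P/∂y = (-2*x) - (-x) = -x.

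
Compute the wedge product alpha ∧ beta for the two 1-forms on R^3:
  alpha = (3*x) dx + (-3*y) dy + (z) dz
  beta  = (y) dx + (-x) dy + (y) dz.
alpha ∧ beta = (-3*x^2 + 3*y^2) dx ∧ dy + (y*(3*x - z)) dx ∧ dz + (x*z - 3*y^2) dy ∧ dz

Distribute the wedge, using dx_i ∧ dx_j = -dx_j ∧ dx_i and dx_i ∧ dx_i = 0. For each pair (i, j) with i < j, the coefficient of dx_i ∧ dx_j in alpha ∧ beta is (alpha_i * beta_j - alpha_j * beta_i). Collecting: alpha ∧ beta = (-3*x^2 + 3*y^2) dx ∧ dy + (y*(3*x - z)) dx ∧ dz + (x*z - 3*y^2) dy ∧ dz.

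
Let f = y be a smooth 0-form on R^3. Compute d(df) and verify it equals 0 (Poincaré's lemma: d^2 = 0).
d(df) = 0

Step 1: df = sum_i (∂f/∂x_i) dx_i = (0) dx + (1) dy + (0) dz.
Step 2: Apply d again. Using the 1-form formula, the coefficient of dx ∧ dy in d(df) is ∂^2 f/∂x ∂y - ∂^2 f/∂y ∂x = (0) - (0) = 0 (equality of mixed partials for smooth f).
Similarly for dx ∧ dz and dy ∧ dz — all coefficients vanish. So d(df) = 0.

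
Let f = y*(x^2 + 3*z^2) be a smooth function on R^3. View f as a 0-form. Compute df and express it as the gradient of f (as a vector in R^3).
df = (2*x*y) dx + (x^2 + 3*z^2) dy + (6*y*z) dz; grad f = (2*x*y, x^2 + 3*z^2, 6*y*z)

For a 0-form f, d f = (∂f/∂x) dx + (∂f/∂y) dy + (∂f/∂z) dz. The components of the vector representation are exactly the entries of grad f in Cartesian coordinates:
  ∂f/∂x = 2*x*y
  ∂f/∂y = x^2 + 3*z^2
  ∂f/∂z = 6*y*z.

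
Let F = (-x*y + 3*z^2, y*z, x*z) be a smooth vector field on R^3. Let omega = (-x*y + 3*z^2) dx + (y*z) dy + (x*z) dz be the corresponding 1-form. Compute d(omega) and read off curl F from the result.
d(omega) = (-y) dy ∧ dz + (5*z) dz ∧ dx + (x) dx ∧ dy; curl F = (-y, 5*z, x)

d omega = sum_{i<j} (∂f_j/∂x_i - ∂f_i/∂x_j) dx_i ∧ dx_j. Under the identification (dy ∧ dz, dz ∧ dx, dx ∧ dy) ↔ (e_x, e_y, e_z), the coefficients are exactly the components of curl F. Compute:
  ∂R/∂y - ∂Q/∂z = (0) - (y) = -y
  ∂P/∂z - ∂R/∂x = (6*z) - (z) = 5*z
  ∂Q/∂x - ∂P/∂y = (0) - (-x) = x.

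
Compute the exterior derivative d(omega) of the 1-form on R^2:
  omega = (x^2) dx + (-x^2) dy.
d(omega) = (-2*x) dx ∧ dy

For a 1-form omega = sum_i f_i dx_i, the exterior derivative is
  d(omega) = sum_{i < j} (∂f_j/∂x_i - ∂f_i/∂x_j) dx_i ∧ dx_j.
  coefficient of dx ∧ dy: ∂f_2/∂x - ∂f_1/∂y = ∂(-x^2)/∂x - ∂(x^2)/∂y = -2*x
Assembling: d(omega) = (-2*x) dx ∧ dy.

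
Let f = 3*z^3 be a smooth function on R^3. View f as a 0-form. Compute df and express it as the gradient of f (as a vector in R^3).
df = (0) dx + (0) dy + (9*z^2) dz; grad f = (0, 0, 9*z^2)

For a 0-form f, d f = (∂f/∂x) dx + (∂f/∂y) dy + (∂f/∂z) dz. The components of the vector representation are exactly the entries of grad f in Cartesian coordinates:
  ∂f/∂x = 0
  ∂f/∂y = 0
  ∂f/∂z = 9*z^2.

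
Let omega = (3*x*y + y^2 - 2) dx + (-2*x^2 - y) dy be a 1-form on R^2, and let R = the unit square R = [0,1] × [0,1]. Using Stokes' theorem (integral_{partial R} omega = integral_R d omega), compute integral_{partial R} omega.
integral_(partial R) omega = -9/2

Stokes: integral_partial_R omega = integral_R d omega with d omega = (∂Q/∂x - ∂P/∂y) dx ∧ dy.
  ∂Q/∂x = -4*x
  ∂P/∂y = 3*x + 2*y
  integrand = ∂Q/∂x - ∂P/∂y = -7*x - 2*y.
Integrating over R: integral_0^1 integral_0^1 (-7*x - 2*y) dx dy = -9/2.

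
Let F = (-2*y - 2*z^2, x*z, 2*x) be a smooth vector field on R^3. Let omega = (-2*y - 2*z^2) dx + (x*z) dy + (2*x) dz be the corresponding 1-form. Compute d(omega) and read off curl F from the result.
d(omega) = (-x) dy ∧ dz + (-4*z - 2) dz ∧ dx + (z + 2) dx ∧ dy; curl F = (-x, -4*z - 2, z + 2)

d omega = sum_{i<j} (∂f_j/∂x_i - ∂f_i/∂x_j) dx_i ∧ dx_j. Under the identification (dy ∧ dz, dz ∧ dx, dx ∧ dy) ↔ (e_x, e_y, e_z), the coefficients are exactly the components of curl F. Compute:
  ∂R/∂y - ∂Q/∂z = (0) - (x) = -x
  ∂P/∂z - ∂R/∂x = (-4*z) - (2) = -4*z - 2
  ∂Q/∂x - ∂P/∂y = (z) - (-2) = z + 2.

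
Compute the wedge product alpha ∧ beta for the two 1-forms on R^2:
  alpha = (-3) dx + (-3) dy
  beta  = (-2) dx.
alpha ∧ beta = (-6) dx ∧ dy

Distribute the wedge, using dx_i ∧ dx_j = -dx_j ∧ dx_i and dx_i ∧ dx_i = 0. For each pair (i, j) with i < j, the coefficient of dx_i ∧ dx_j in alpha ∧ beta is (alpha_i * beta_j - alpha_j * beta_i). Collecting: alpha ∧ beta = (-6) dx ∧ dy.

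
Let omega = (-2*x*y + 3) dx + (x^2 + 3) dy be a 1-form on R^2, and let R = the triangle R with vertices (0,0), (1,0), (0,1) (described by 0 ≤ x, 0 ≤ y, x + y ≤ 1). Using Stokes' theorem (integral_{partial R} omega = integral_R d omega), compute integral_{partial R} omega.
integral_(partial R) omega = 2/3

Stokes: integral_partial_R omega = integral_R d omega with d omega = (∂Q/∂x - ∂P/∂y) dx ∧ dy.
  ∂Q/∂x = 2*x
  ∂P/∂y = -2*x
  integrand = ∂Q/∂x - ∂P/∂y = 4*x.
Integrating over R: integral_0^1 integral_0^{1-x} (4*x) dy dx = 2/3.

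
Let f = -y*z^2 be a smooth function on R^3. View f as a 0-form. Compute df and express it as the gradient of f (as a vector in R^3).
df = (0) dx + (-z^2) dy + (-2*y*z) dz; grad f = (0, -z^2, -2*y*z)

For a 0-form f, d f = (∂f/∂x) dx + (∂f/∂y) dy + (∂f/∂z) dz. The components of the vector representation are exactly the entries of grad f in Cartesian coordinates:
  ∂f/∂x = 0
  ∂f/∂y = -z^2
  ∂f/∂z = -2*y*z.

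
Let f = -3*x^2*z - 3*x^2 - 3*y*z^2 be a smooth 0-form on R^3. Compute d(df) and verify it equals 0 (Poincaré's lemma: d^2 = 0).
d(df) = 0

Step 1: df = sum_i (∂f/∂x_i) dx_i = (6*x*(-z - 1)) dx + (-3*z^2) dy + (-3*x^2 - 6*y*z) dz.
Step 2: Apply d again. Using the 1-form formula, the coefficient of dx ∧ dy in d(df) is ∂^2 f/∂x ∂y - ∂^2 f/∂y ∂x = (0) - (0) = 0 (equality of mixed partials for smooth f).
Similarly for dx ∧ dz and dy ∧ dz — all coefficients vanish. So d(df) = 0.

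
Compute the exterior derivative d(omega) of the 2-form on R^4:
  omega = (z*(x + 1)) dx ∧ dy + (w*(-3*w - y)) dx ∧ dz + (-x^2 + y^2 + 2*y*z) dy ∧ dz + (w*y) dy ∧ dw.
d(omega) = (w - x + 1) dx ∧ dy ∧ dz + (-6*w - y) dx ∧ dz ∧ dw

For a 2-form omega = sum_{i<j} g_{ij} dx_i ∧ dx_j, the exterior derivative is
  d(omega) = sum_{i<j} d(g_{ij}) ∧ dx_i ∧ dx_j = sum_{i<j, k} (∂g_{ij}/∂x_k) dx_k ∧ dx_i ∧ dx_j.
Expand each term, using dx_k ∧ dx_i ∧ dx_j = sgn(permutation) dx_{(a)} ∧ dx_{(b)} ∧ dx_{(c)} with (a < b < c) sorted:
  d(z*(x + 1)) includes (∂/∂z)(z*(x + 1)) dz = (x + 1) dz, which multiplied by dx ∧ dy gives (x + 1) dx ∧ dy ∧ dz
  d(w*(-3*w - y)) includes (∂/∂y)(w*(-3*w - y)) dy = (-w) dy, which multiplied by dx ∧ dz gives (w) dx ∧ dy ∧ dz
  d(w*(-3*w - y)) includes (∂/∂w)(w*(-3*w - y)) dw = (-6*w - y) dw, which multiplied by dx ∧ dz gives (-6*w - y) dx ∧ dz ∧ dw
  d(-x^2 + y^2 + 2*y*z) includes (∂/∂x)(-x^2 + y^2 + 2*y*z) dx = (-2*x) dx, which multiplied by dy ∧ dz gives (-2*x) dx ∧ dy ∧ dz
Collecting like 3-forms: d(omega) = (w - x + 1) dx ∧ dy ∧ dz + (-6*w - y) dx ∧ dz ∧ dw.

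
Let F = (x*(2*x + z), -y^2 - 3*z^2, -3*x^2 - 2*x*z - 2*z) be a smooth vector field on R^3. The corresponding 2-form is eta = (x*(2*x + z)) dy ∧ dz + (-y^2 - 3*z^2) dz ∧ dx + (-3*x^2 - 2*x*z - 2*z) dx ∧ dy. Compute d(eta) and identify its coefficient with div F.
d(eta) = (2*x - 2*y + z - 2) dx ∧ dy ∧ dz; div F = 2*x - 2*y + z - 2

For a 2-form in R^3 of the form above, applying d gives a 3-form with coefficient ∂P/∂x + ∂Q/∂y + ∂R/∂z:
  ∂P/∂x = 4*x + z
  ∂Q/∂y = -2*y
  ∂R/∂z = -2*x - 2
Sum = 2*x - 2*y + z - 2, which is exactly div F.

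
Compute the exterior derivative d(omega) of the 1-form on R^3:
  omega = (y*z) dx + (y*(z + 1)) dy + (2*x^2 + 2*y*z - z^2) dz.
d(omega) = (-z) dx ∧ dy + (4*x - y) dx ∧ dz + (-y + 2*z) dy ∧ dz

For a 1-form omega = sum_i f_i dx_i, the exterior derivative is
  d(omega) = sum_{i < j} (∂f_j/∂x_i - ∂f_i/∂x_j) dx_i ∧ dx_j.
  coefficient of dx ∧ dy: ∂f_2/∂x - ∂f_1/∂y = ∂(y*(z + 1))/∂x - ∂(y*z)/∂y = -z
  coefficient of dx ∧ dz: ∂f_3/∂x - ∂f_1/∂z = ∂(2*x^2 + 2*y*z - z^2)/∂x - ∂(y*z)/∂z = 4*x - y
  coefficient of dy ∧ dz: ∂f_3/∂y - ∂f_2/∂z = ∂(2*x^2 + 2*y*z - z^2)/∂y - ∂(y*(z + 1))/∂z = -y + 2*z
Assembling: d(omega) = (-z) dx ∧ dy + (4*x - y) dx ∧ dz + (-y + 2*z) dy ∧ dz.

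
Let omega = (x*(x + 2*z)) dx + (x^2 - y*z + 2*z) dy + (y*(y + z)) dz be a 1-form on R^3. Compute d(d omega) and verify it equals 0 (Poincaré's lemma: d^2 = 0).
d(d omega) = 0

Step 1: d omega = sum_{i<j} (∂f_j/∂x_i - ∂f_i/∂x_j) dx_i ∧ dx_j:
  coeff of dx ∧ dy: 2*x
  coeff of dx ∧ dz: -2*x
  coeff of dy ∧ dz: 3*y + z - 2
Step 2: Apply d again to each 2-form coefficient. The only possible 3-form in R^3 is dx ∧ dy ∧ dz, with coefficient
  ∂(coeff of dy∧dz)/∂x - ∂(coeff of dx∧dz)/∂y + ∂(coeff of dx∧dy)/∂z
  = ∂/∂x (3*y + z - 2) - ∂/∂y (-2*x) + ∂/∂z (2*x).
Each of these terms simplifies to sums of mixed partials that cancel in pairs. The result is 0 (by equality of mixed partials for smooth functions — Schwarz / Clairaut).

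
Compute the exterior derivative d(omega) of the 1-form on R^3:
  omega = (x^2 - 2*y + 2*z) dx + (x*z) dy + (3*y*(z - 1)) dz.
d(omega) = (z + 2) dx ∧ dy + (-2) dx ∧ dz + (-x + 3*z - 3) dy ∧ dz

For a 1-form omega = sum_i f_i dx_i, the exterior derivative is
  d(omega) = sum_{i < j} (∂f_j/∂x_i - ∂f_i/∂x_j) dx_i ∧ dx_j.
  coefficient of dx ∧ dy: ∂f_2/∂x - ∂f_1/∂y = ∂(x*z)/∂x - ∂(x^2 - 2*y + 2*z)/∂y = z + 2
  coefficient of dx ∧ dz: ∂f_3/∂x - ∂f_1/∂z = ∂(3*y*(z - 1))/∂x - ∂(x^2 - 2*y + 2*z)/∂z = -2
  coefficient of dy ∧ dz: ∂f_3/∂y - ∂f_2/∂z = ∂(3*y*(z - 1))/∂y - ∂(x*z)/∂z = -x + 3*z - 3
Assembling: d(omega) = (z + 2) dx ∧ dy + (-2) dx ∧ dz + (-x + 3*z - 3) dy ∧ dz.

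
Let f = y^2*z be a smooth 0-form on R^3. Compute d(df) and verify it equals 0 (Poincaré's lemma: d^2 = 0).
d(df) = 0

Step 1: df = sum_i (∂f/∂x_i) dx_i = (0) dx + (2*y*z) dy + (y^2) dz.
Step 2: Apply d again. Using the 1-form formula, the coefficient of dx ∧ dy in d(df) is ∂^2 f/∂x ∂y - ∂^2 f/∂y ∂x = (0) - (0) = 0 (equality of mixed partials for smooth f).
Similarly for dx ∧ dz and dy ∧ dz — all coefficients vanish. So d(df) = 0.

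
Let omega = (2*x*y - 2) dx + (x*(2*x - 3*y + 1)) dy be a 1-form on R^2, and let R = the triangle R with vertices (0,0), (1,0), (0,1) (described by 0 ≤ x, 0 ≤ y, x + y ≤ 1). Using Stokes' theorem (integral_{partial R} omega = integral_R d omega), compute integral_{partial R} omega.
integral_(partial R) omega = 1/3

Stokes: integral_partial_R omega = integral_R d omega with d omega = (∂Q/∂x - ∂P/∂y) dx ∧ dy.
  ∂Q/∂x = 4*x - 3*y + 1
  ∂P/∂y = 2*x
  integrand = ∂Q/∂x - ∂P/∂y = 2*x - 3*y + 1.
Integrating over R: integral_0^1 integral_0^{1-x} (2*x - 3*y + 1) dy dx = 1/3.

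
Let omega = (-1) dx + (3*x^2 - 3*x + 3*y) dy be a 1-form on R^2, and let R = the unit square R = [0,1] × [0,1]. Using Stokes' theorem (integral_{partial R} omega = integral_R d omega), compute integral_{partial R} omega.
integral_(partial R) omega = 0

Stokes: integral_partial_R omega = integral_R d omega with d omega = (∂Q/∂x - ∂P/∂y) dx ∧ dy.
  ∂Q/∂x = 6*x - 3
  ∂P/∂y = 0
  integrand = ∂Q/∂x - ∂P/∂y = 6*x - 3.
Integrating over R: integral_0^1 integral_0^1 (6*x - 3) dx dy = 0.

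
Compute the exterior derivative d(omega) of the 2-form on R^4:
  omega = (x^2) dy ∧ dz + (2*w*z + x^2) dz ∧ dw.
d(omega) = (2*x) dx ∧ dy ∧ dz + (2*x) dx ∧ dz ∧ dw

For a 2-form omega = sum_{i<j} g_{ij} dx_i ∧ dx_j, the exterior derivative is
  d(omega) = sum_{i<j} d(g_{ij}) ∧ dx_i ∧ dx_j = sum_{i<j, k} (∂g_{ij}/∂x_k) dx_k ∧ dx_i ∧ dx_j.
Expand each term, using dx_k ∧ dx_i ∧ dx_j = sgn(permutation) dx_{(a)} ∧ dx_{(b)} ∧ dx_{(c)} with (a < b < c) sorted:
  d(x^2) includes (∂/∂x)(x^2) dx = (2*x) dx, which multiplied by dy ∧ dz gives (2*x) dx ∧ dy ∧ dz
  d(2*w*z + x^2) includes (∂/∂x)(2*w*z + x^2) dx = (2*x) dx, which multiplied by dz ∧ dw gives (2*x) dx ∧ dz ∧ dw
Collecting like 3-forms: d(omega) = (2*x) dx ∧ dy ∧ dz + (2*x) dx ∧ dz ∧ dw.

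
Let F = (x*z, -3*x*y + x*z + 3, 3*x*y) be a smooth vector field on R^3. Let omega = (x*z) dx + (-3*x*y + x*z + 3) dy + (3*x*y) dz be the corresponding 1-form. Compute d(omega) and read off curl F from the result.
d(omega) = (2*x) dy ∧ dz + (x - 3*y) dz ∧ dx + (-3*y + z) dx ∧ dy; curl F = (2*x, x - 3*y, -3*y + z)

d omega = sum_{i<j} (∂f_j/∂x_i - ∂f_i/∂x_j) dx_i ∧ dx_j. Under the identification (dy ∧ dz, dz ∧ dx, dx ∧ dy) ↔ (e_x, e_y, e_z), the coefficients are exactly the components of curl F. Compute:
  ∂R/∂y - ∂Q/∂z = (3*x) - (x) = 2*x
  ∂P/∂z - ∂R/∂x = (x) - (3*y) = x - 3*y
  ∂Q/∂x - ∂P/∂y = (-3*y + z) - (0) = -3*y + z.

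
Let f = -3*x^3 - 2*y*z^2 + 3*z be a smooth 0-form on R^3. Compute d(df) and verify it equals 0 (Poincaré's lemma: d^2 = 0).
d(df) = 0

Step 1: df = sum_i (∂f/∂x_i) dx_i = (-9*x^2) dx + (-2*z^2) dy + (-4*y*z + 3) dz.
Step 2: Apply d again. Using the 1-form formula, the coefficient of dx ∧ dy in d(df) is ∂^2 f/∂x ∂y - ∂^2 f/∂y ∂x = (0) - (0) = 0 (equality of mixed partials for smooth f).
Similarly for dx ∧ dz and dy ∧ dz — all coefficients vanish. So d(df) = 0.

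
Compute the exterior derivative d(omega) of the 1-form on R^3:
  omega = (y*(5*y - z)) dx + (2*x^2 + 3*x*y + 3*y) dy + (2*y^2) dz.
d(omega) = (4*x - 7*y + z) dx ∧ dy + (y) dx ∧ dz + (4*y) dy ∧ dz

For a 1-form omega = sum_i f_i dx_i, the exterior derivative is
  d(omega) = sum_{i < j} (∂f_j/∂x_i - ∂f_i/∂x_j) dx_i ∧ dx_j.
  coefficient of dx ∧ dy: ∂f_2/∂x - ∂f_1/∂y = ∂(2*x^2 + 3*x*y + 3*y)/∂x - ∂(y*(5*y - z))/∂y = 4*x - 7*y + z
  coefficient of dx ∧ dz: ∂f_3/∂x - ∂f_1/∂z = ∂(2*y^2)/∂x - ∂(y*(5*y - z))/∂z = y
  coefficient of dy ∧ dz: ∂f_3/∂y - ∂f_2/∂z = ∂(2*y^2)/∂y - ∂(2*x^2 + 3*x*y + 3*y)/∂z = 4*y
Assembling: d(omega) = (4*x - 7*y + z) dx ∧ dy + (y) dx ∧ dz + (4*y) dy ∧ dz.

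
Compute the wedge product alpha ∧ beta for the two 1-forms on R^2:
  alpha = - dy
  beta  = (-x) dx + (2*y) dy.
alpha ∧ beta = (-x) dx ∧ dy

Distribute the wedge, using dx_i ∧ dx_j = -dx_j ∧ dx_i and dx_i ∧ dx_i = 0. For each pair (i, j) with i < j, the coefficient of dx_i ∧ dx_j in alpha ∧ beta is (alpha_i * beta_j - alpha_j * beta_i). Collecting: alpha ∧ beta = (-x) dx ∧ dy.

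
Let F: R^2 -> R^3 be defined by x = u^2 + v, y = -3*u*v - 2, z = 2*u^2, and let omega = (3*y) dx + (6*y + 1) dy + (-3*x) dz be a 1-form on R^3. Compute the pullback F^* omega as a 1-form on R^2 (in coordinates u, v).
F^* omega = (-12*u^3 - 18*u^2*v + 54*u*v^2 - 12*u*v - 12*u + 33*v) du + (54*u^2*v - 9*u*v + 33*u - 6) dv

Using F^*(f dg) = (f ∘ F) d(g ∘ F), substitute each coordinate x_i by F_i(u, v) in f_i, and replace dx_i by d F_i = (∂F_i/∂u) du + (∂F_i/∂v) dv.
  For the x component: f_1(F) = -9*u*v - 6; d F_1 = (2*u) du + (1) dv
  For the y component: f_2(F) = -18*u*v - 11; d F_2 = (-3*v) du + (-3*u) dv
  For the z component: f_3(F) = -3*u^2 - 3*v; d F_3 = (4*u) du + (0) dv
Combining and collecting du, dv coefficients:
  coeff of du: -12*u^3 - 18*u^2*v + 54*u*v^2 - 12*u*v - 12*u + 33*v
  coeff of dv: 54*u^2*v - 9*u*v + 33*u - 6
F^* omega = (-12*u^3 - 18*u^2*v + 54*u*v^2 - 12*u*v - 12*u + 33*v) du + (54*u^2*v - 9*u*v + 33*u - 6) dv.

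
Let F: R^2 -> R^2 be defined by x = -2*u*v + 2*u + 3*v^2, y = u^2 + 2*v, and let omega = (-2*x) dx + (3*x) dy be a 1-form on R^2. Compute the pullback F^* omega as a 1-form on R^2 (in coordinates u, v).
F^* omega = (-12*u^2*v + 12*u^2 + 10*u*v^2 + 16*u*v - 8*u + 12*v^3 - 12*v^2) du + (-8*u^2*v + 8*u^2 + 36*u*v^2 - 36*u*v + 12*u - 36*v^3 + 18*v^2) dv

Using F^*(f dg) = (f ∘ F) d(g ∘ F), substitute each coordinate x_i by F_i(u, v) in f_i, and replace dx_i by d F_i = (∂F_i/∂u) du + (∂F_i/∂v) dv.
  For the x component: f_1(F) = 4*u*v - 4*u - 6*v^2; d F_1 = (2 - 2*v) du + (-2*u + 6*v) dv
  For the y component: f_2(F) = -6*u*v + 6*u + 9*v^2; d F_2 = (2*u) du + (2) dv
Combining and collecting du, dv coefficients:
  coeff of du: -12*u^2*v + 12*u^2 + 10*u*v^2 + 16*u*v - 8*u + 12*v^3 - 12*v^2
  coeff of dv: -8*u^2*v + 8*u^2 + 36*u*v^2 - 36*u*v + 12*u - 36*v^3 + 18*v^2
F^* omega = (-12*u^2*v + 12*u^2 + 10*u*v^2 + 16*u*v - 8*u + 12*v^3 - 12*v^2) du + (-8*u^2*v + 8*u^2 + 36*u*v^2 - 36*u*v + 12*u - 36*v^3 + 18*v^2) dv.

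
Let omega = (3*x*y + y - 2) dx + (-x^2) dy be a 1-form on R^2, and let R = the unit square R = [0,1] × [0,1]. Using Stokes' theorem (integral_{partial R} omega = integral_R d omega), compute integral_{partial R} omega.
integral_(partial R) omega = -7/2

Stokes: integral_partial_R omega = integral_R d omega with d omega = (∂Q/∂x - ∂P/∂y) dx ∧ dy.
  ∂Q/∂x = -2*x
  ∂P/∂y = 3*x + 1
  integrand = ∂Q/∂x - ∂P/∂y = -5*x - 1.
Integrating over R: integral_0^1 integral_0^1 (-5*x - 1) dx dy = -7/2.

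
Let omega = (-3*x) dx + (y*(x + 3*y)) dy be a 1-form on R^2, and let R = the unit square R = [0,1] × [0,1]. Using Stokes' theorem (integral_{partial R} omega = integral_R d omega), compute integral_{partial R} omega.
integral_(partial R) omega = 1/2

Stokes: integral_partial_R omega = integral_R d omega with d omega = (∂Q/∂x - ∂P/∂y) dx ∧ dy.
  ∂Q/∂x = y
  ∂P/∂y = 0
  integrand = ∂Q/∂x - ∂P/∂y = y.
Integrating over R: integral_0^1 integral_0^1 (y) dx dy = 1/2.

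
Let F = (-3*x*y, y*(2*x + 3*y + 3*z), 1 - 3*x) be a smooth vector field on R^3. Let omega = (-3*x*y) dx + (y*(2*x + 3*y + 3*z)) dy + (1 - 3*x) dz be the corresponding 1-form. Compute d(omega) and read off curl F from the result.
d(omega) = (-3*y) dy ∧ dz + (3) dz ∧ dx + (3*x + 2*y) dx ∧ dy; curl F = (-3*y, 3, 3*x + 2*y)

d omega = sum_{i<j} (∂f_j/∂x_i - ∂f_i/∂x_j) dx_i ∧ dx_j. Under the identification (dy ∧ dz, dz ∧ dx, dx ∧ dy) ↔ (e_x, e_y, e_z), the coefficients are exactly the components of curl F. Compute:
  ∂R/∂y - ∂Q/∂z = (0) - (3*y) = -3*y
  ∂P/∂z - ∂R/∂x = (0) - (-3) = 3
  ∂Q/∂x - ∂P/∂y = (2*y) - (-3*x) = 3*x + 2*y.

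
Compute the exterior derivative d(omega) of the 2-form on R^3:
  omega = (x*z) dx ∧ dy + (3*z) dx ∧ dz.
d(omega) = (x) dx ∧ dy ∧ dz

For a 2-form omega = sum_{i<j} g_{ij} dx_i ∧ dx_j, the exterior derivative is
  d(omega) = sum_{i<j} d(g_{ij}) ∧ dx_i ∧ dx_j = sum_{i<j, k} (∂g_{ij}/∂x_k) dx_k ∧ dx_i ∧ dx_j.
Expand each term, using dx_k ∧ dx_i ∧ dx_j = sgn(permutation) dx_{(a)} ∧ dx_{(b)} ∧ dx_{(c)} with (a < b < c) sorted:
  d(x*z) includes (∂/∂z)(x*z) dz = (x) dz, which multiplied by dx ∧ dy gives (x) dx ∧ dy ∧ dz
Collecting like 3-forms: d(omega) = (x) dx ∧ dy ∧ dz.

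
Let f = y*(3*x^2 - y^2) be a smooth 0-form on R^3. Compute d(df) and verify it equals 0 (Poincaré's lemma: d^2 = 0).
d(df) = 0

Step 1: df = sum_i (∂f/∂x_i) dx_i = (6*x*y) dx + (3*x^2 - 3*y^2) dy + (0) dz.
Step 2: Apply d again. Using the 1-form formula, the coefficient of dx ∧ dy in d(df) is ∂^2 f/∂x ∂y - ∂^2 f/∂y ∂x = (6*x) - (6*x) = 0 (equality of mixed partials for smooth f).
Similarly for dx ∧ dz and dy ∧ dz — all coefficients vanish. So d(df) = 0.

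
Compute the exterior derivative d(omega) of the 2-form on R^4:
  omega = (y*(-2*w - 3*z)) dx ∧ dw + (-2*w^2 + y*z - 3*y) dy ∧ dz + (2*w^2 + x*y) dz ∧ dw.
d(omega) = (2*w + 3*z) dx ∧ dy ∧ dw + (4*y) dx ∧ dz ∧ dw + (-4*w + x) dy ∧ dz ∧ dw

For a 2-form omega = sum_{i<j} g_{ij} dx_i ∧ dx_j, the exterior derivative is
  d(omega) = sum_{i<j} d(g_{ij}) ∧ dx_i ∧ dx_j = sum_{i<j, k} (∂g_{ij}/∂x_k) dx_k ∧ dx_i ∧ dx_j.
Expand each term, using dx_k ∧ dx_i ∧ dx_j = sgn(permutation) dx_{(a)} ∧ dx_{(b)} ∧ dx_{(c)} with (a < b < c) sorted:
  d(y*(-2*w - 3*z)) includes (∂/∂y)(y*(-2*w - 3*z)) dy = (-2*w - 3*z) dy, which multiplied by dx ∧ dw gives (2*w + 3*z) dx ∧ dy ∧ dw
  d(y*(-2*w - 3*z)) includes (∂/∂z)(y*(-2*w - 3*z)) dz = (-3*y) dz, which multiplied by dx ∧ dw gives (3*y) dx ∧ dz ∧ dw
  d(-2*w^2 + y*z - 3*y) includes (∂/∂w)(-2*w^2 + y*z - 3*y) dw = (-4*w) dw, which multiplied by dy ∧ dz gives (-4*w) dy ∧ dz ∧ dw
  d(2*w^2 + x*y) includes (∂/∂x)(2*w^2 + x*y) dx = (y) dx, which multiplied by dz ∧ dw gives (y) dx ∧ dz ∧ dw
  d(2*w^2 + x*y) includes (∂/∂y)(2*w^2 + x*y) dy = (x) dy, which multiplied by dz ∧ dw gives (x) dy ∧ dz ∧ dw
Collecting like 3-forms: d(omega) = (2*w + 3*z) dx ∧ dy ∧ dw + (4*y) dx ∧ dz ∧ dw + (-4*w + x) dy ∧ dz ∧ dw.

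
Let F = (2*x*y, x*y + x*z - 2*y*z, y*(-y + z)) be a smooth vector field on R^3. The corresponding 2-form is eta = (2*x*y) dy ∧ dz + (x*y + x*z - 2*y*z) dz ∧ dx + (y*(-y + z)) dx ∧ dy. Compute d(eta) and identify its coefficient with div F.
d(eta) = (x + 3*y - 2*z) dx ∧ dy ∧ dz; div F = x + 3*y - 2*z

For a 2-form in R^3 of the form above, applying d gives a 3-form with coefficient ∂P/∂x + ∂Q/∂y + ∂R/∂z:
  ∂P/∂x = 2*y
  ∂Q/∂y = x - 2*z
  ∂R/∂z = y
Sum = x + 3*y - 2*z, which is exactly div F.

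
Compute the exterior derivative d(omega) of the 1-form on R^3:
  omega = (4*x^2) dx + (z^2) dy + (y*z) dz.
d(omega) = (-z) dy ∧ dz

For a 1-form omega = sum_i f_i dx_i, the exterior derivative is
  d(omega) = sum_{i < j} (∂f_j/∂x_i - ∂f_i/∂x_j) dx_i ∧ dx_j.
  coefficient of dy ∧ dz: ∂f_3/∂y - ∂f_2/∂z = ∂(y*z)/∂y - ∂(z^2)/∂z = -z
Assembling: d(omega) = (-z) dy ∧ dz.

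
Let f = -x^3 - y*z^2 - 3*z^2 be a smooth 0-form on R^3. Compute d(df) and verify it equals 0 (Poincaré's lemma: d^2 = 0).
d(df) = 0

Step 1: df = sum_i (∂f/∂x_i) dx_i = (-3*x^2) dx + (-z^2) dy + (2*z*(-y - 3)) dz.
Step 2: Apply d again. Using the 1-form formula, the coefficient of dx ∧ dy in d(df) is ∂^2 f/∂x ∂y - ∂^2 f/∂y ∂x = (0) - (0) = 0 (equality of mixed partials for smooth f).
Similarly for dx ∧ dz and dy ∧ dz — all coefficients vanish. So d(df) = 0.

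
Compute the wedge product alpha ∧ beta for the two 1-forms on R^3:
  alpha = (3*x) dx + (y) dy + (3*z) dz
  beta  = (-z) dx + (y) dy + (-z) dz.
alpha ∧ beta = (y*(3*x + z)) dx ∧ dy + (3*z*(-x + z)) dx ∧ dz + (-4*y*z) dy ∧ dz

Distribute the wedge, using dx_i ∧ dx_j = -dx_j ∧ dx_i and dx_i ∧ dx_i = 0. For each pair (i, j) with i < j, the coefficient of dx_i ∧ dx_j in alpha ∧ beta is (alpha_i * beta_j - alpha_j * beta_i). Collecting: alpha ∧ beta = (y*(3*x + z)) dx ∧ dy + (3*z*(-x + z)) dx ∧ dz + (-4*y*z) dy ∧ dz.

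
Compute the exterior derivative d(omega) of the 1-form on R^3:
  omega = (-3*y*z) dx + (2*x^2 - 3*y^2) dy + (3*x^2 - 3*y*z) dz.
d(omega) = (4*x + 3*z) dx ∧ dy + (6*x + 3*y) dx ∧ dz + (-3*z) dy ∧ dz

For a 1-form omega = sum_i f_i dx_i, the exterior derivative is
  d(omega) = sum_{i < j} (∂f_j/∂x_i - ∂f_i/∂x_j) dx_i ∧ dx_j.
  coefficient of dx ∧ dy: ∂f_2/∂x - ∂f_1/∂y = ∂(2*x^2 - 3*y^2)/∂x - ∂(-3*y*z)/∂y = 4*x + 3*z
  coefficient of dx ∧ dz: ∂f_3/∂x - ∂f_1/∂z = ∂(3*x^2 - 3*y*z)/∂x - ∂(-3*y*z)/∂z = 6*x + 3*y
  coefficient of dy ∧ dz: ∂f_3/∂y - ∂f_2/∂z = ∂(3*x^2 - 3*y*z)/∂y - ∂(2*x^2 - 3*y^2)/∂z = -3*z
Assembling: d(omega) = (4*x + 3*z) dx ∧ dy + (6*x + 3*y) dx ∧ dz + (-3*z) dy ∧ dz.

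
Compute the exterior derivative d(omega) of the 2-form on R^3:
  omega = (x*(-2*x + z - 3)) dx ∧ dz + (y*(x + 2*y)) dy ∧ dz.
d(omega) = (y) dx ∧ dy ∧ dz

For a 2-form omega = sum_{i<j} g_{ij} dx_i ∧ dx_j, the exterior derivative is
  d(omega) = sum_{i<j} d(g_{ij}) ∧ dx_i ∧ dx_j = sum_{i<j, k} (∂g_{ij}/∂x_k) dx_k ∧ dx_i ∧ dx_j.
Expand each term, using dx_k ∧ dx_i ∧ dx_j = sgn(permutation) dx_{(a)} ∧ dx_{(b)} ∧ dx_{(c)} with (a < b < c) sorted:
  d(y*(x + 2*y)) includes (∂/∂x)(y*(x + 2*y)) dx = (y) dx, which multiplied by dy ∧ dz gives (y) dx ∧ dy ∧ dz
Collecting like 3-forms: d(omega) = (y) dx ∧ dy ∧ dz.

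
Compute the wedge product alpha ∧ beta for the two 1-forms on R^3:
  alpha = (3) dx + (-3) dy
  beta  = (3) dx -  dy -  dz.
alpha ∧ beta = (6) dx ∧ dy + (-3) dx ∧ dz + (3) dy ∧ dz

Distribute the wedge, using dx_i ∧ dx_j = -dx_j ∧ dx_i and dx_i ∧ dx_i = 0. For each pair (i, j) with i < j, the coefficient of dx_i ∧ dx_j in alpha ∧ beta is (alpha_i * beta_j - alpha_j * beta_i). Collecting: alpha ∧ beta = (6) dx ∧ dy + (-3) dx ∧ dz + (3) dy ∧ dz.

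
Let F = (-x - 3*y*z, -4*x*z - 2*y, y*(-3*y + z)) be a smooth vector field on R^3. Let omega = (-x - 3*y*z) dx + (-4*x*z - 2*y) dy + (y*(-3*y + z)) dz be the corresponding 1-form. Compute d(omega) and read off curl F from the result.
d(omega) = (4*x - 6*y + z) dy ∧ dz + (-3*y) dz ∧ dx + (-z) dx ∧ dy; curl F = (4*x - 6*y + z, -3*y, -z)

d omega = sum_{i<j} (∂f_j/∂x_i - ∂f_i/∂x_j) dx_i ∧ dx_j. Under the identification (dy ∧ dz, dz ∧ dx, dx ∧ dy) ↔ (e_x, e_y, e_z), the coefficients are exactly the components of curl F. Compute:
  ∂R/∂y - ∂Q/∂z = (-6*y + z) - (-4*x) = 4*x - 6*y + z
  ∂P/∂z - ∂R/∂x = (-3*y) - (0) = -3*y
  ∂Q/∂x - ∂P/∂y = (-4*z) - (-3*z) = -z.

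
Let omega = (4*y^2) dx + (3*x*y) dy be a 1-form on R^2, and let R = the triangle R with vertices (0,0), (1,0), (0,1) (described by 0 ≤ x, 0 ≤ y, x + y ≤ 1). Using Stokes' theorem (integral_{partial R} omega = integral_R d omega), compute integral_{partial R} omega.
integral_(partial R) omega = -5/6

Stokes: integral_partial_R omega = integral_R d omega with d omega = (∂Q/∂x - ∂P/∂y) dx ∧ dy.
  ∂Q/∂x = 3*y
  ∂P/∂y = 8*y
  integrand = ∂Q/∂x - ∂P/∂y = -5*y.
Integrating over R: integral_0^1 integral_0^{1-x} (-5*y) dy dx = -5/6.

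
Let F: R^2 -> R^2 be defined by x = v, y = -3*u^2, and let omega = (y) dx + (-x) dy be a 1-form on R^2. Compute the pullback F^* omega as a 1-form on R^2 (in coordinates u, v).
F^* omega = (6*u*v) du + (-3*u^2) dv

Using F^*(f dg) = (f ∘ F) d(g ∘ F), substitute each coordinate x_i by F_i(u, v) in f_i, and replace dx_i by d F_i = (∂F_i/∂u) du + (∂F_i/∂v) dv.
  For the x component: f_1(F) = -3*u^2; d F_1 = (0) du + (1) dv
  For the y component: f_2(F) = -v; d F_2 = (-6*u) du + (0) dv
Combining and collecting du, dv coefficients:
  coeff of du: 6*u*v
  coeff of dv: -3*u^2
F^* omega = (6*u*v) du + (-3*u^2) dv.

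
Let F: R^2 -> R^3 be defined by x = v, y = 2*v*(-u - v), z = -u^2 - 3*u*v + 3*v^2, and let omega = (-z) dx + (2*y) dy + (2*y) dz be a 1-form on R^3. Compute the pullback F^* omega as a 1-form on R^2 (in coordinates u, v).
F^* omega = (4*v*(2*u^2 + 7*u*v + 5*v^2)) du + (20*u^2*v + u^2 + 12*u*v^2 + 3*u*v - 8*v^3 - 3*v^2) dv

Using F^*(f dg) = (f ∘ F) d(g ∘ F), substitute each coordinate x_i by F_i(u, v) in f_i, and replace dx_i by d F_i = (∂F_i/∂u) du + (∂F_i/∂v) dv.
  For the x component: f_1(F) = u^2 + 3*u*v - 3*v^2; d F_1 = (0) du + (1) dv
  For the y component: f_2(F) = 4*v*(-u - v); d F_2 = (-2*v) du + (-2*u - 4*v) dv
  For the z component: f_3(F) = 4*v*(-u - v); d F_3 = (-2*u - 3*v) du + (-3*u + 6*v) dv
Combining and collecting du, dv coefficients:
  coeff of du: 4*v*(2*u^2 + 7*u*v + 5*v^2)
  coeff of dv: 20*u^2*v + u^2 + 12*u*v^2 + 3*u*v - 8*v^3 - 3*v^2
F^* omega = (4*v*(2*u^2 + 7*u*v + 5*v^2)) du + (20*u^2*v + u^2 + 12*u*v^2 + 3*u*v - 8*v^3 - 3*v^2) dv.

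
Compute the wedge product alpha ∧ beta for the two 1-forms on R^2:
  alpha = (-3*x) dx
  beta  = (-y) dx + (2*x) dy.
alpha ∧ beta = (-6*x^2) dx ∧ dy

Distribute the wedge, using dx_i ∧ dx_j = -dx_j ∧ dx_i and dx_i ∧ dx_i = 0. For each pair (i, j) with i < j, the coefficient of dx_i ∧ dx_j in alpha ∧ beta is (alpha_i * beta_j - alpha_j * beta_i). Collecting: alpha ∧ beta = (-6*x^2) dx ∧ dy.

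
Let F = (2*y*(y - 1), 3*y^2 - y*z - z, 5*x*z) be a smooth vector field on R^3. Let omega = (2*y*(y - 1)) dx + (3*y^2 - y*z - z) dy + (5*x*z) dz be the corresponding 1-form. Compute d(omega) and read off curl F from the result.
d(omega) = (y + 1) dy ∧ dz + (-5*z) dz ∧ dx + (2 - 4*y) dx ∧ dy; curl F = (y + 1, -5*z, 2 - 4*y)

d omega = sum_{i<j} (∂f_j/∂x_i - ∂f_i/∂x_j) dx_i ∧ dx_j. Under the identification (dy ∧ dz, dz ∧ dx, dx ∧ dy) ↔ (e_x, e_y, e_z), the coefficients are exactly the components of curl F. Compute:
  ∂R/∂y - ∂Q/∂z = (0) - (-y - 1) = y + 1
  ∂P/∂z - ∂R/∂x = (0) - (5*z) = -5*z
  ∂Q/∂x - ∂P/∂y = (0) - (4*y - 2) = 2 - 4*y.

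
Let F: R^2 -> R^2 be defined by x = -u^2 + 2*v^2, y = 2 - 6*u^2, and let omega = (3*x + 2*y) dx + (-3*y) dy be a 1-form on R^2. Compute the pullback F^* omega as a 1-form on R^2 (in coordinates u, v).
F^* omega = (2*u*(-93*u^2 - 6*v^2 + 32)) du + (4*v*(-15*u^2 + 6*v^2 + 4)) dv

Using F^*(f dg) = (f ∘ F) d(g ∘ F), substitute each coordinate x_i by F_i(u, v) in f_i, and replace dx_i by d F_i = (∂F_i/∂u) du + (∂F_i/∂v) dv.
  For the x component: f_1(F) = -15*u^2 + 6*v^2 + 4; d F_1 = (-2*u) du + (4*v) dv
  For the y component: f_2(F) = 18*u^2 - 6; d F_2 = (-12*u) du + (0) dv
Combining and collecting du, dv coefficients:
  coeff of du: 2*u*(-93*u^2 - 6*v^2 + 32)
  coeff of dv: 4*v*(-15*u^2 + 6*v^2 + 4)
F^* omega = (2*u*(-93*u^2 - 6*v^2 + 32)) du + (4*v*(-15*u^2 + 6*v^2 + 4)) dv.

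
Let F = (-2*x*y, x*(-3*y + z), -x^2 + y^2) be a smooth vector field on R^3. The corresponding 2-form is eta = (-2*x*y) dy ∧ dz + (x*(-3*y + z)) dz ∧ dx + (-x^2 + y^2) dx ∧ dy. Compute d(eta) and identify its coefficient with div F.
d(eta) = (-3*x - 2*y) dx ∧ dy ∧ dz; div F = -3*x - 2*y

For a 2-form in R^3 of the form above, applying d gives a 3-form with coefficient ∂P/∂x + ∂Q/∂y + ∂R/∂z:
  ∂P/∂x = -2*y
  ∂Q/∂y = -3*x
  ∂R/∂z = 0
Sum = -3*x - 2*y, which is exactly div F.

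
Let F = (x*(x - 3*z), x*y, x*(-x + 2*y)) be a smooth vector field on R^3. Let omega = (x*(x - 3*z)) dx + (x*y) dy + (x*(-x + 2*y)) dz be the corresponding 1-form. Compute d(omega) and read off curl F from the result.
d(omega) = (2*x) dy ∧ dz + (-x - 2*y) dz ∧ dx + (y) dx ∧ dy; curl F = (2*x, -x - 2*y, y)

d omega = sum_{i<j} (∂f_j/∂x_i - ∂f_i/∂x_j) dx_i ∧ dx_j. Under the identification (dy ∧ dz, dz ∧ dx, dx ∧ dy) ↔ (e_x, e_y, e_z), the coefficients are exactly the components of curl F. Compute:
  ∂R/∂y - ∂Q/∂z = (2*x) - (0) = 2*x
  ∂P/∂z - ∂R/∂x = (-3*x) - (-2*x + 2*y) = -x - 2*y
  ∂Q/∂x - ∂P/∂y = (y) - (0) = y.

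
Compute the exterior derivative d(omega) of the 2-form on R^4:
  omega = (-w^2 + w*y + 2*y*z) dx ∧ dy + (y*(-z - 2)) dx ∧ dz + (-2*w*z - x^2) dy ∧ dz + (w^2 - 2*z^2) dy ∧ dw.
d(omega) = (-2*x + 2*y + z + 2) dx ∧ dy ∧ dz + (-2*w + y) dx ∧ dy ∧ dw + (2*z) dy ∧ dz ∧ dw

For a 2-form omega = sum_{i<j} g_{ij} dx_i ∧ dx_j, the exterior derivative is
  d(omega) = sum_{i<j} d(g_{ij}) ∧ dx_i ∧ dx_j = sum_{i<j, k} (∂g_{ij}/∂x_k) dx_k ∧ dx_i ∧ dx_j.
Expand each term, using dx_k ∧ dx_i ∧ dx_j = sgn(permutation) dx_{(a)} ∧ dx_{(b)} ∧ dx_{(c)} with (a < b < c) sorted:
  d(-w^2 + w*y + 2*y*z) includes (∂/∂z)(-w^2 + w*y + 2*y*z) dz = (2*y) dz, which multiplied by dx ∧ dy gives (2*y) dx ∧ dy ∧ dz
  d(-w^2 + w*y + 2*y*z) includes (∂/∂w)(-w^2 + w*y + 2*y*z) dw = (-2*w + y) dw, which multiplied by dx ∧ dy gives (-2*w + y) dx ∧ dy ∧ dw
  d(y*(-z - 2)) includes (∂/∂y)(y*(-z - 2)) dy = (-z - 2) dy, which multiplied by dx ∧ dz gives (z + 2) dx ∧ dy ∧ dz
  d(-2*w*z - x^2) includes (∂/∂x)(-2*w*z - x^2) dx = (-2*x) dx, which multiplied by dy ∧ dz gives (-2*x) dx ∧ dy ∧ dz
  d(-2*w*z - x^2) includes (∂/∂w)(-2*w*z - x^2) dw = (-2*z) dw, which multiplied by dy ∧ dz gives (-2*z) dy ∧ dz ∧ dw
  d(w^2 - 2*z^2) includes (∂/∂z)(w^2 - 2*z^2) dz = (-4*z) dz, which multiplied by dy ∧ dw gives (4*z) dy ∧ dz ∧ dw
Collecting like 3-forms: d(omega) = (-2*x + 2*y + z + 2) dx ∧ dy ∧ dz + (-2*w + y) dx ∧ dy ∧ dw + (2*z) dy ∧ dz ∧ dw.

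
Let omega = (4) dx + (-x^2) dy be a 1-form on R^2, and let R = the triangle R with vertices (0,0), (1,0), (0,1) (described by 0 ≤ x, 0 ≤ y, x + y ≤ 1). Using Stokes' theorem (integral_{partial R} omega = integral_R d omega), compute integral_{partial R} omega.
integral_(partial R) omega = -1/3

Stokes: integral_partial_R omega = integral_R d omega with d omega = (∂Q/∂x - ∂P/∂y) dx ∧ dy.
  ∂Q/∂x = -2*x
  ∂P/∂y = 0
  integrand = ∂Q/∂x - ∂P/∂y = -2*x.
Integrating over R: integral_0^1 integral_0^{1-x} (-2*x) dy dx = -1/3.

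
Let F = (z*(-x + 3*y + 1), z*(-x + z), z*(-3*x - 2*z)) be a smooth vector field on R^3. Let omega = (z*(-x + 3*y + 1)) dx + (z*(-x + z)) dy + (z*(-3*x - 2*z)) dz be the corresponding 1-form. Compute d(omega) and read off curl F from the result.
d(omega) = (x - 2*z) dy ∧ dz + (-x + 3*y + 3*z + 1) dz ∧ dx + (-4*z) dx ∧ dy; curl F = (x - 2*z, -x + 3*y + 3*z + 1, -4*z)

d omega = sum_{i<j} (∂f_j/∂x_i - ∂f_i/∂x_j) dx_i ∧ dx_j. Under the identification (dy ∧ dz, dz ∧ dx, dx ∧ dy) ↔ (e_x, e_y, e_z), the coefficients are exactly the components of curl F. Compute:
  ∂R/∂y - ∂Q/∂z = (0) - (-x + 2*z) = x - 2*z
  ∂P/∂z - ∂R/∂x = (-x + 3*y + 1) - (-3*z) = -x + 3*y + 3*z + 1
  ∂Q/∂x - ∂P/∂y = (-z) - (3*z) = -4*z.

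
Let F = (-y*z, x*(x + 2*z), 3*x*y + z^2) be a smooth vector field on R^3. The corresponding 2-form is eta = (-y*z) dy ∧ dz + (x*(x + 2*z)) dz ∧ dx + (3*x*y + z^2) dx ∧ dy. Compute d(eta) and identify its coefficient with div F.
d(eta) = (2*z) dx ∧ dy ∧ dz; div F = 2*z

For a 2-form in R^3 of the form above, applying d gives a 3-form with coefficient ∂P/∂x + ∂Q/∂y + ∂R/∂z:
  ∂P/∂x = 0
  ∂Q/∂y = 0
  ∂R/∂z = 2*z
Sum = 2*z, which is exactly div F.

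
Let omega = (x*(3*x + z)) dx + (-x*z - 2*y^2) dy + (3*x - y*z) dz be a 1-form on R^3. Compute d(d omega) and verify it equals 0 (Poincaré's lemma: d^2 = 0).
d(d omega) = 0

Step 1: d omega = sum_{i<j} (∂f_j/∂x_i - ∂f_i/∂x_j) dx_i ∧ dx_j:
  coeff of dx ∧ dy: -z
  coeff of dx ∧ dz: 3 - x
  coeff of dy ∧ dz: x - z
Step 2: Apply d again to each 2-form coefficient. The only possible 3-form in R^3 is dx ∧ dy ∧ dz, with coefficient
  ∂(coeff of dy∧dz)/∂x - ∂(coeff of dx∧dz)/∂y + ∂(coeff of dx∧dy)/∂z
  = ∂/∂x (x - z) - ∂/∂y (3 - x) + ∂/∂z (-z).
Each of these terms simplifies to sums of mixed partials that cancel in pairs. The result is 0 (by equality of mixed partials for smooth functions — Schwarz / Clairaut).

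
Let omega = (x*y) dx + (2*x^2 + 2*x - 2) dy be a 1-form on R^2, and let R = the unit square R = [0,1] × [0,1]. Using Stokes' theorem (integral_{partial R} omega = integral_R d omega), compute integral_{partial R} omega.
integral_(partial R) omega = 7/2

Stokes: integral_partial_R omega = integral_R d omega with d omega = (∂Q/∂x - ∂P/∂y) dx ∧ dy.
  ∂Q/∂x = 4*x + 2
  ∂P/∂y = x
  integrand = ∂Q/∂x - ∂P/∂y = 3*x + 2.
Integrating over R: integral_0^1 integral_0^1 (3*x + 2) dx dy = 7/2.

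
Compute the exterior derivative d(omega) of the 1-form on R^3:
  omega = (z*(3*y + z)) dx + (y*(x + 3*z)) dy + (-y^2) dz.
d(omega) = (y - 3*z) dx ∧ dy + (-3*y - 2*z) dx ∧ dz + (-5*y) dy ∧ dz

For a 1-form omega = sum_i f_i dx_i, the exterior derivative is
  d(omega) = sum_{i < j} (∂f_j/∂x_i - ∂f_i/∂x_j) dx_i ∧ dx_j.
  coefficient of dx ∧ dy: ∂f_2/∂x - ∂f_1/∂y = ∂(y*(x + 3*z))/∂x - ∂(z*(3*y + z))/∂y = y - 3*z
  coefficient of dx ∧ dz: ∂f_3/∂x - ∂f_1/∂z = ∂(-y^2)/∂x - ∂(z*(3*y + z))/∂z = -3*y - 2*z
  coefficient of dy ∧ dz: ∂f_3/∂y - ∂f_2/∂z = ∂(-y^2)/∂y - ∂(y*(x + 3*z))/∂z = -5*y
Assembling: d(omega) = (y - 3*z) dx ∧ dy + (-3*y - 2*z) dx ∧ dz + (-5*y) dy ∧ dz.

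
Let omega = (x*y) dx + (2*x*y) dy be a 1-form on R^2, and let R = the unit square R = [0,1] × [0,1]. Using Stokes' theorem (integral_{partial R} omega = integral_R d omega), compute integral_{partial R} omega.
integral_(partial R) omega = 1/2

Stokes: integral_partial_R omega = integral_R d omega with d omega = (∂Q/∂x - ∂P/∂y) dx ∧ dy.
  ∂Q/∂x = 2*y
  ∂P/∂y = x
  integrand = ∂Q/∂x - ∂P/∂y = -x + 2*y.
Integrating over R: integral_0^1 integral_0^1 (-x + 2*y) dx dy = 1/2.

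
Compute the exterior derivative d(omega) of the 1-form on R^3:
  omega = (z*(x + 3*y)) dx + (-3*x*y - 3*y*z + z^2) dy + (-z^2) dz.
d(omega) = (-3*y - 3*z) dx ∧ dy + (-x - 3*y) dx ∧ dz + (3*y - 2*z) dy ∧ dz

For a 1-form omega = sum_i f_i dx_i, the exterior derivative is
  d(omega) = sum_{i < j} (∂f_j/∂x_i - ∂f_i/∂x_j) dx_i ∧ dx_j.
  coefficient of dx ∧ dy: ∂f_2/∂x - ∂f_1/∂y = ∂(-3*x*y - 3*y*z + z^2)/∂x - ∂(z*(x + 3*y))/∂y = -3*y - 3*z
  coefficient of dx ∧ dz: ∂f_3/∂x - ∂f_1/∂z = ∂(-z^2)/∂x - ∂(z*(x + 3*y))/∂z = -x - 3*y
  coefficient of dy ∧ dz: ∂f_3/∂y - ∂f_2/∂z = ∂(-z^2)/∂y - ∂(-3*x*y - 3*y*z + z^2)/∂z = 3*y - 2*z
Assembling: d(omega) = (-3*y - 3*z) dx ∧ dy + (-x - 3*y) dx ∧ dz + (3*y - 2*z) dy ∧ dz.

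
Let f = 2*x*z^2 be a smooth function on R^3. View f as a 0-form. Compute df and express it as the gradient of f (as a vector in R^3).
df = (2*z^2) dx + (0) dy + (4*x*z) dz; grad f = (2*z^2, 0, 4*x*z)

For a 0-form f, d f = (∂f/∂x) dx + (∂f/∂y) dy + (∂f/∂z) dz. The components of the vector representation are exactly the entries of grad f in Cartesian coordinates:
  ∂f/∂x = 2*z^2
  ∂f/∂y = 0
  ∂f/∂z = 4*x*z.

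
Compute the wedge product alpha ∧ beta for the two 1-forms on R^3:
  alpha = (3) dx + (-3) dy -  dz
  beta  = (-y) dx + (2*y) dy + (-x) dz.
alpha ∧ beta = (3*y) dx ∧ dy + (-3*x - y) dx ∧ dz + (3*x + 2*y) dy ∧ dz

Distribute the wedge, using dx_i ∧ dx_j = -dx_j ∧ dx_i and dx_i ∧ dx_i = 0. For each pair (i, j) with i < j, the coefficient of dx_i ∧ dx_j in alpha ∧ beta is (alpha_i * beta_j - alpha_j * beta_i). Collecting: alpha ∧ beta = (3*y) dx ∧ dy + (-3*x - y) dx ∧ dz + (3*x + 2*y) dy ∧ dz.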